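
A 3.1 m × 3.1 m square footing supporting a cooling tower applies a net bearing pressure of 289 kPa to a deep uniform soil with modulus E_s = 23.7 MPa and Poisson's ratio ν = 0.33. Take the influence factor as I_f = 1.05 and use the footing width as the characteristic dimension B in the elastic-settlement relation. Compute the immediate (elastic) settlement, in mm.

Immediate (elastic) settlement: S_e = q·B·(1−ν²)/E_s · I_f.
E_s = 23.7 MPa = 23700 kPa.
S_e = 289 × 3.1 × (1 − 0.33²) / 23700 × 1.05
    = 289 × 3.1 × 0.8911 / 23700 × 1.05
    = 0.03537 m = 35.37 mm

S_e ≈ 35.4 mm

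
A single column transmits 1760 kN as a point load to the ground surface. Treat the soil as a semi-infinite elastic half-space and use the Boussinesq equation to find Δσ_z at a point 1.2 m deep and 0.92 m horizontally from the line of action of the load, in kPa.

Δσ_z ≈ 184 kPa

Boussinesq vertical stress below a point load on an elastic half-space:
Δσ_z = 3P/(2πz²) · [1 + (r/z)²]^(−5/2)
r/z = 0.92/1.2 = 0.76667; [1+(r/z)²]^(−5/2) = 0.31479.
Δσ_z = 3×1760/(2π×1.2²) × 0.31479 = 583.57 × 0.31479 = 183.7 kPa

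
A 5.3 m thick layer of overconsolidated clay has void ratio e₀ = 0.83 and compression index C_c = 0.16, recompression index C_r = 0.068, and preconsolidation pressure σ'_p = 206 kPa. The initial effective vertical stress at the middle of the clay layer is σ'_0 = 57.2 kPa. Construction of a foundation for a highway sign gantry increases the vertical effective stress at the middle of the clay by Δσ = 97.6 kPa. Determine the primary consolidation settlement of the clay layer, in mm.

S_c ≈ 85.2 mm

Final effective stress: σ'_f = 57.2 + 97.6 = 154.8 kPa.
σ'_f = 154.8 ≤ σ'_p = 206 kPa, so the clay remains overconsolidated and only the recompression index applies:
S_c = C_r·H/(1+e₀)·log₁₀(σ'_f/σ'_0) = 0.068×5.3/1.83×log₁₀(154.8/57.2)
    = 0.19694 × 0.43237 = 0.08515 m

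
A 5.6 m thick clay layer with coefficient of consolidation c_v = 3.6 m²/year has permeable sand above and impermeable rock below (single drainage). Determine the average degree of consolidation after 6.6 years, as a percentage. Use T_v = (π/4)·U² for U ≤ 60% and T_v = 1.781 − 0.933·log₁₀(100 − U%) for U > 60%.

U ≈ 87.5 %

Drainage path length: H_d = H = 5.6 m (single drainage).
T_v = c_v·t/H_d² = 3.6×6.6/5.6² = 0.75765.
T_v = 0.75765 corresponds to the U > 60% branch:
U = 1 − 10^((1.781 − T_v)/0.933)/100 = 0.875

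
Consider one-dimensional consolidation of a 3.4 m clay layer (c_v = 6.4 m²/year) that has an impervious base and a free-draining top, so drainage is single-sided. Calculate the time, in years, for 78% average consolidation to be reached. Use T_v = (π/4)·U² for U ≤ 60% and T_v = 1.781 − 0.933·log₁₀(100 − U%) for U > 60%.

Drainage path length: H_d = H = 3.4 m (single drainage).
U > 60%: T_v = 1.781 − 0.933·log₁₀(100 − 78) = 0.52852.
t = T_v·H_d²/c_v = 0.52852×3.4²/6.4 = 0.9546 years.

t ≈ 0.955 years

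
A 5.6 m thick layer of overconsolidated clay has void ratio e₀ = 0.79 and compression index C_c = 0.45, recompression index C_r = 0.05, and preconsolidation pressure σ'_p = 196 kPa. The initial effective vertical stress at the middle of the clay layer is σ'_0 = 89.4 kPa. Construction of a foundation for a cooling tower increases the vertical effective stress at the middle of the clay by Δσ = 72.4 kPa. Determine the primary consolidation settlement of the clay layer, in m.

Final effective stress: σ'_f = 89.4 + 72.4 = 161.8 kPa.
σ'_f = 161.8 ≤ σ'_p = 196 kPa, so the clay remains overconsolidated and only the recompression index applies:
S_c = C_r·H/(1+e₀)·log₁₀(σ'_f/σ'_0) = 0.05×5.6/1.79×log₁₀(161.8/89.4)
    = 0.15643 × 0.25764 = 0.0403 m

S_c ≈ 0.0403 m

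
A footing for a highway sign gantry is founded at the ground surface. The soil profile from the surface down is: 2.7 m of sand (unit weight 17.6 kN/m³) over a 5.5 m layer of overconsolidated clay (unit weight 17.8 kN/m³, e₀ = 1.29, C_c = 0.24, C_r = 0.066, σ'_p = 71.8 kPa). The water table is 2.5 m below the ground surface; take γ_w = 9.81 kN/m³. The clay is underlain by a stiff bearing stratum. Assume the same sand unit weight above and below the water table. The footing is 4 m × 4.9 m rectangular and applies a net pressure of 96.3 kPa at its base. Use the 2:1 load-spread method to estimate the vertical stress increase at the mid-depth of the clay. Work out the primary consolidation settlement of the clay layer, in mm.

Mid-depth of clay below the ground surface: z = 2.7 + 5.5/2 = 5.45 m.
Total vertical stress at mid-clay: σ_v = 17.6×2.7 + 17.8×2.75 = 96.47 kPa.
Pore pressure: u = 9.81×(5.45 − 2.5) = 28.94 kPa.
Initial effective stress: σ'_0 = σ_v − u = 96.47 − 28.94 = 67.53 kPa.
Stress increase at mid-clay by the 2:1 spreading method:
Δσ = qBL/((B+z)(L+z)) = 96.3×4×4.9/((4+5.45)(4.9+5.45)) = 19.298 kPa
Final effective stress: σ'_f = 67.53 + 19.298 = 86.828 kPa.
σ'_f = 86.828 > σ'_p = 71.8 kPa, so the stress path crosses the preconsolidation pressure — recompression up to σ'_p, then virgin compression beyond:
S_c = H/(1+e₀)·[C_r·log₁₀(σ'_p/σ'_0) + C_c·log₁₀(σ'_f/σ'_p)]
    = 5.5/2.29 × [0.066×log₁₀(71.8/67.53) + 0.24×log₁₀(86.828/71.8)]
    = 2.4017 × [0.0017574 + 0.019808] = 0.05179 m

S_c ≈ 51.8 mm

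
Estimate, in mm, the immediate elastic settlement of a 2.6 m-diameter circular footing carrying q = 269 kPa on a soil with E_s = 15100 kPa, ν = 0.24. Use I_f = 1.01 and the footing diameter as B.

Immediate (elastic) settlement: S_e = q·B·(1−ν²)/E_s · I_f.
S_e = 269 × 2.6 × (1 − 0.24²) / 15100 × 1.01
    = 269 × 2.6 × 0.9424 / 15100 × 1.01
    = 0.04409 m = 44.09 mm

S_e ≈ 44.1 mm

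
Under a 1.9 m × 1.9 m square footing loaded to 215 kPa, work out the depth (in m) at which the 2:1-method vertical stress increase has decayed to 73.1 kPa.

2:1 spreading — at depth z the loaded area has grown by z in each plan dimension:
qB²/(B+z)² = Δσ_z ⇒ z = B(√(q/Δσ_z) − 1) = 1.9×(√(215/73.1) − 1) = 1.358 m

z ≈ 1.36 m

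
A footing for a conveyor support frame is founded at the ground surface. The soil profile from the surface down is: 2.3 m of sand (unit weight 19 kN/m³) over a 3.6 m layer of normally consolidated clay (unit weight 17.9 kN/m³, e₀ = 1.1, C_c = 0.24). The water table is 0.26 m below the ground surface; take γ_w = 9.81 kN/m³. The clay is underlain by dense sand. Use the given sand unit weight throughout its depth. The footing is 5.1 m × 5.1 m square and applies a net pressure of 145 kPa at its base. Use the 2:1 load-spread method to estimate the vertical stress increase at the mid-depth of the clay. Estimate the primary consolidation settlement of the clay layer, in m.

S_c ≈ 0.138 m

Mid-depth of clay below the ground surface: z = 2.3 + 3.6/2 = 4.1 m.
Total vertical stress at mid-clay: σ_v = 19×2.3 + 17.9×1.8 = 75.92 kPa.
Pore pressure: u = 9.81×(4.1 − 0.26) = 37.67 kPa.
Initial effective stress: σ'_0 = σ_v − u = 75.92 − 37.67 = 38.25 kPa.
Stress increase at mid-clay by the 2:1 spreading method:
Δσ = qBL/((B+z)(L+z)) = 145×5.1×5.1/((5.1+4.1)(5.1+4.1)) = 44.559 kPa
Final effective stress: σ'_f = σ'_0 + Δσ = 38.25 + 44.559 = 82.809 kPa.
Normally consolidated clay, so the full stress increment lies on the virgin compression line:
S_c = C_c·H/(1+e₀)·log₁₀(σ'_f/σ'_0) = 0.24×3.6/(1+1.1)×log₁₀(82.809/38.25)
    = 0.41143 × 0.33545 = 0.138 m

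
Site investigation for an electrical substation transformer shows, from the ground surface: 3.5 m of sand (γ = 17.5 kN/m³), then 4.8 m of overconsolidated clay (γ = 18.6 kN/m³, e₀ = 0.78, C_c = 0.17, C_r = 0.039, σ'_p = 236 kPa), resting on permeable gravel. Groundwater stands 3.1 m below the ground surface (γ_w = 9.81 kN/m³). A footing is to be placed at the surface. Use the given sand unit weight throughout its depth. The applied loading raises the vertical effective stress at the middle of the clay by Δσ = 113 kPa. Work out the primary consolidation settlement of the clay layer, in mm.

S_c ≈ 40.8 mm

Mid-depth of clay below the ground surface: z = 3.5 + 4.8/2 = 5.9 m.
Total vertical stress at mid-clay: σ_v = 17.5×3.5 + 18.6×2.4 = 105.89 kPa.
Pore pressure: u = 9.81×(5.9 − 3.1) = 27.468 kPa.
Initial effective stress: σ'_0 = σ_v − u = 105.89 − 27.468 = 78.422 kPa.
Final effective stress: σ'_f = 78.422 + 113 = 191.42 kPa.
σ'_f = 191.42 ≤ σ'_p = 236 kPa, so the clay remains overconsolidated and only the recompression index applies:
S_c = C_r·H/(1+e₀)·log₁₀(σ'_f/σ'_0) = 0.039×4.8/1.78×log₁₀(191.42/78.422)
    = 0.10517 × 0.38755 = 0.04076 m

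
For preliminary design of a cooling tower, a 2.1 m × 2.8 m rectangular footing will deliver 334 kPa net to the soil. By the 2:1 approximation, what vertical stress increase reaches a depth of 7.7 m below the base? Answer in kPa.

Δσ_z ≈ 19.1 kPa

By the 2:1 method the load spreads at 1 horizontal : 2 vertical, so at depth z the loaded area has grown by z in each plan dimension:
Δσ = qBL/((B+z)(L+z)) = 334×2.1×2.8/((2.1+7.7)(2.8+7.7)) = 19.086 kPa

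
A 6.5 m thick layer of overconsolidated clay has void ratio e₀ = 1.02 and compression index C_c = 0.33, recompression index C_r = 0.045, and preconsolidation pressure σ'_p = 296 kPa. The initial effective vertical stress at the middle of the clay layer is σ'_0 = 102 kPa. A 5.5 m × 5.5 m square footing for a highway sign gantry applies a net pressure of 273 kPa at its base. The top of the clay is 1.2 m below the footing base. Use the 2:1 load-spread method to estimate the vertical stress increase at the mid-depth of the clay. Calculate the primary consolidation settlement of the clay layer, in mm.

Mid-depth of clay below the footing base: z = 1.2 + 6.5/2 = 4.45 m.
Stress increase at mid-clay by the 2:1 spreading method:
Δσ = qBL/((B+z)(L+z)) = 273×5.5×5.5/((5.5+4.45)(5.5+4.45)) = 83.415 kPa
Final effective stress: σ'_f = 102 + 83.415 = 185.42 kPa.
σ'_f = 185.42 ≤ σ'_p = 296 kPa, so the clay remains overconsolidated and only the recompression index applies:
S_c = C_r·H/(1+e₀)·log₁₀(σ'_f/σ'_0) = 0.045×6.5/2.02×log₁₀(185.42/102)
    = 0.1448 × 0.25956 = 0.03758 m

S_c ≈ 37.6 mm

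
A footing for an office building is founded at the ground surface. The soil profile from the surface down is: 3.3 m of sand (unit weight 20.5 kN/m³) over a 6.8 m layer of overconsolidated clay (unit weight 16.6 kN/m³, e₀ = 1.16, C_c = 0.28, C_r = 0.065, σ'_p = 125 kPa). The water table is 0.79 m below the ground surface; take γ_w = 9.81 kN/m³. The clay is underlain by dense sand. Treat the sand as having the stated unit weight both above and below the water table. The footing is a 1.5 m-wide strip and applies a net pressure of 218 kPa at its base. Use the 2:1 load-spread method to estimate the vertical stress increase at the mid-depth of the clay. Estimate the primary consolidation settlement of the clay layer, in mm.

Mid-depth of clay below the ground surface: z = 3.3 + 6.8/2 = 6.7 m.
Total vertical stress at mid-clay: σ_v = 20.5×3.3 + 16.6×3.4 = 124.09 kPa.
Pore pressure: u = 9.81×(6.7 − 0.79) = 57.977 kPa.
Initial effective stress: σ'_0 = σ_v − u = 124.09 − 57.977 = 66.113 kPa.
Stress increase at mid-clay by the 2:1 spreading method:
Δσ = qB/(B+z) = 218×1.5/(1.5+6.7) = 39.878 kPa
Final effective stress: σ'_f = 66.113 + 39.878 = 105.99 kPa.
σ'_f = 105.99 ≤ σ'_p = 125 kPa, so the clay remains overconsolidated and only the recompression index applies:
S_c = C_r·H/(1+e₀)·log₁₀(σ'_f/σ'_0) = 0.065×6.8/2.16×log₁₀(105.99/66.113)
    = 0.20463 × 0.20498 = 0.04194 m

S_c ≈ 41.9 mm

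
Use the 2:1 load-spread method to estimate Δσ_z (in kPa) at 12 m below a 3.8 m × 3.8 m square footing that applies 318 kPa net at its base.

Δσ_z ≈ 18.4 kPa

By the 2:1 method the load spreads at 1 horizontal : 2 vertical, so at depth z the loaded area has grown by z in each plan dimension:
Δσ = qBL/((B+z)(L+z)) = 318×3.8×3.8/((3.8+12)(3.8+12)) = 18.394 kPa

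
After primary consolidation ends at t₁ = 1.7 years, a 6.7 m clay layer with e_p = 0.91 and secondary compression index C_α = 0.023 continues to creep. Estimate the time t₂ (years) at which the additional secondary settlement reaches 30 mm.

S_s = C_α·H/(1+e_p)·log₁₀(t₂/t₁) ⇒ log₁₀(t₂/t₁) = S_s·(1+e_p)/(C_α·H).
log₁₀(t₂/t₁) = 0.03 × (1+0.91) / (0.023×6.7) = 0.3718
t₂ = t₁ × 10^0.3718 = 1.7 × 2.354 = 4.002 years

t₂ ≈ 4 years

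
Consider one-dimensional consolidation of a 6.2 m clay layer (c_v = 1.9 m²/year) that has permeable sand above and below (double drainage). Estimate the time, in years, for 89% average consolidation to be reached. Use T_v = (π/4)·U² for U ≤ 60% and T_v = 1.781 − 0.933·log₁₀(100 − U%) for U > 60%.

t ≈ 4.09 years

Drainage path length: H_d = H/2 = 3.1 m (double drainage).
U > 60%: T_v = 1.781 − 0.933·log₁₀(100 − 89) = 0.80938.
t = T_v·H_d²/c_v = 0.80938×3.1²/1.9 = 4.094 years.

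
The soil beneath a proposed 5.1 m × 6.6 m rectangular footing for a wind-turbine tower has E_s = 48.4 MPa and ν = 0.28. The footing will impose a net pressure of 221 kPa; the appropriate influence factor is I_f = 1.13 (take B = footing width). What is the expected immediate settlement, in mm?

Immediate (elastic) settlement: S_e = q·B·(1−ν²)/E_s · I_f.
E_s = 48.4 MPa = 48400 kPa.
S_e = 221 × 5.1 × (1 − 0.28²) / 48400 × 1.13
    = 221 × 5.1 × 0.9216 / 48400 × 1.13
    = 0.02425 m = 24.25 mm

S_e ≈ 24.3 mm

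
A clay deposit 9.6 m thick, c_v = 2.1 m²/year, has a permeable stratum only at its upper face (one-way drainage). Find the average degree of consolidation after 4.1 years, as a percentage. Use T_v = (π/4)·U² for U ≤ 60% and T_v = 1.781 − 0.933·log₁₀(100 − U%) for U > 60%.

U ≈ 34.5 %

Drainage path length: H_d = H = 9.6 m (single drainage).
T_v = c_v·t/H_d² = 2.1×4.1/9.6² = 0.093424.
T_v = 0.093424 corresponds to the U ≤ 60% branch:
U = √(4T_v/π) = 0.3449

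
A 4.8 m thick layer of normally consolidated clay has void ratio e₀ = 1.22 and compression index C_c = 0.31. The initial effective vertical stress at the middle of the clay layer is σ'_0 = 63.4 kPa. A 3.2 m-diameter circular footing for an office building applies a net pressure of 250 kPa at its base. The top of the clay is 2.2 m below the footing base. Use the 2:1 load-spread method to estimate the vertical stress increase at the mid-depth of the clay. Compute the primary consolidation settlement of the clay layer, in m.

S_c ≈ 0.148 m

Mid-depth of clay below the footing base: z = 2.2 + 4.8/2 = 4.6 m.
Stress increase at mid-clay by the 2:1 spreading method:
Δσ ≈ qD²/(D+z)² = 250×3.2²/(3.2+4.6)² = 42.078 kPa
Final effective stress: σ'_f = σ'_0 + Δσ = 63.4 + 42.078 = 105.48 kPa.
Normally consolidated clay, so the full stress increment lies on the virgin compression line:
S_c = C_c·H/(1+e₀)·log₁₀(σ'_f/σ'_0) = 0.31×4.8/(1+1.22)×log₁₀(105.48/63.4)
    = 0.67027 × 0.22108 = 0.1482 m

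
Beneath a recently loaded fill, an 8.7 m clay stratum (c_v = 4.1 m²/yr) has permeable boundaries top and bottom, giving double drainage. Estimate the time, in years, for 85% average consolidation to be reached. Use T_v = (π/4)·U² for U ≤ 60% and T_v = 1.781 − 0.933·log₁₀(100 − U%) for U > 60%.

Drainage path length: H_d = H/2 = 4.35 m (double drainage).
U > 60%: T_v = 1.781 − 0.933·log₁₀(100 − 85) = 0.68371.
t = T_v·H_d²/c_v = 0.68371×4.35²/4.1 = 3.155 years.

t ≈ 3.16 years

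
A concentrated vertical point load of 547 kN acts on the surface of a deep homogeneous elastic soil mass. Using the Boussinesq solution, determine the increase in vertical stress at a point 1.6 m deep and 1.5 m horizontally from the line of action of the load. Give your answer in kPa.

Δσ_z ≈ 21.1 kPa

Boussinesq vertical stress below a point load on an elastic half-space:
Δσ_z = 3P/(2πz²) · [1 + (r/z)²]^(−5/2)
r/z = 1.5/1.6 = 0.9375; [1+(r/z)²]^(−5/2) = 0.20665.
Δσ_z = 3×547/(2π×1.6²) × 0.20665 = 102.02 × 0.20665 = 21.08 kPa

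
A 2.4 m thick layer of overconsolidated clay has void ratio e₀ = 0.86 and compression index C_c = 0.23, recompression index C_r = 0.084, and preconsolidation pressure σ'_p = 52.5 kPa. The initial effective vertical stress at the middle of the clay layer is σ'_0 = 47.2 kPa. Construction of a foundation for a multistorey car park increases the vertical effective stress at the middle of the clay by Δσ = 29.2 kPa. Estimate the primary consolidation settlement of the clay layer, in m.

S_c ≈ 0.0534 m

Final effective stress: σ'_f = 47.2 + 29.2 = 76.4 kPa.
σ'_f = 76.4 > σ'_p = 52.5 kPa, so the stress path crosses the preconsolidation pressure — recompression up to σ'_p, then virgin compression beyond:
S_c = H/(1+e₀)·[C_r·log₁₀(σ'_p/σ'_0) + C_c·log₁₀(σ'_f/σ'_p)]
    = 2.4/1.86 × [0.084×log₁₀(52.5/47.2) + 0.23×log₁₀(76.4/52.5)]
    = 1.2903 × [0.0038823 + 0.037475] = 0.05336 m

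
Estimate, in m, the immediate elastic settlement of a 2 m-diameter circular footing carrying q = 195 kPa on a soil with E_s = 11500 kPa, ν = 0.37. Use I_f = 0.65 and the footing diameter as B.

S_e ≈ 0.019 m

Immediate (elastic) settlement: S_e = q·B·(1−ν²)/E_s · I_f.
S_e = 195 × 2 × (1 − 0.37²) / 11500 × 0.65
    = 195 × 2 × 0.8631 / 11500 × 0.65
    = 0.01903 m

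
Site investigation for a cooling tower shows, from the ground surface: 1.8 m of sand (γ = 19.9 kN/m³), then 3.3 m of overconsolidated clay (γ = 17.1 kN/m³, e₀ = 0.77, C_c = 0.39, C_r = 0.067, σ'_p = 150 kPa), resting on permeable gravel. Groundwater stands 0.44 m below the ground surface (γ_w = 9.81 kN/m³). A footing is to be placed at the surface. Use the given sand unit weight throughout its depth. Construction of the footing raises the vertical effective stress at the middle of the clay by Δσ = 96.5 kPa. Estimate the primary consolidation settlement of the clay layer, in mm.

Mid-depth of clay below the ground surface: z = 1.8 + 3.3/2 = 3.45 m.
Total vertical stress at mid-clay: σ_v = 19.9×1.8 + 17.1×1.65 = 64.035 kPa.
Pore pressure: u = 9.81×(3.45 − 0.44) = 29.528 kPa.
Initial effective stress: σ'_0 = σ_v − u = 64.035 − 29.528 = 34.507 kPa.
Final effective stress: σ'_f = 34.507 + 96.5 = 131.01 kPa.
σ'_f = 131.01 ≤ σ'_p = 150 kPa, so the clay remains overconsolidated and only the recompression index applies:
S_c = C_r·H/(1+e₀)·log₁₀(σ'_f/σ'_0) = 0.067×3.3/1.77×log₁₀(131.01/34.507)
    = 0.12491 × 0.5794 = 0.07238 m

S_c ≈ 72.4 mm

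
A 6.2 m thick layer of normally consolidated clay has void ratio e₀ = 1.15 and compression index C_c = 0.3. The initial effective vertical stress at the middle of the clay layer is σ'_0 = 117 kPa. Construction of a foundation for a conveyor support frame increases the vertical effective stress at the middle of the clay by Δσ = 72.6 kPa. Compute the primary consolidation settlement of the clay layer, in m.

Final effective stress: σ'_f = σ'_0 + Δσ = 117 + 72.6 = 189.6 kPa.
Normally consolidated clay, so the full stress increment lies on the virgin compression line:
S_c = C_c·H/(1+e₀)·log₁₀(σ'_f/σ'_0) = 0.3×6.2/(1+1.15)×log₁₀(189.6/117)
    = 0.86512 × 0.20965 = 0.1814 m

S_c ≈ 0.181 m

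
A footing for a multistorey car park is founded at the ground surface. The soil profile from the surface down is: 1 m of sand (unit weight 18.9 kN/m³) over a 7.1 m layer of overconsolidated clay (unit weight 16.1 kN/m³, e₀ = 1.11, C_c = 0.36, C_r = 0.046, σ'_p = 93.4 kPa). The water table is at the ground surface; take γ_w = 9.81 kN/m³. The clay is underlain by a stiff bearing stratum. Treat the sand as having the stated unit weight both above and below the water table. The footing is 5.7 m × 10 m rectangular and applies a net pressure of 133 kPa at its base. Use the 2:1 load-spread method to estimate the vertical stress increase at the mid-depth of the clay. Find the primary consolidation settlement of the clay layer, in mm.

S_c ≈ 64.7 mm

Mid-depth of clay below the ground surface: z = 1 + 7.1/2 = 4.55 m.
Total vertical stress at mid-clay: σ_v = 18.9×1 + 16.1×3.55 = 76.055 kPa.
Pore pressure: u = 9.81×(4.55 − 0) = 44.636 kPa.
Initial effective stress: σ'_0 = σ_v − u = 76.055 − 44.636 = 31.419 kPa.
Stress increase at mid-clay by the 2:1 spreading method:
Δσ = qBL/((B+z)(L+z)) = 133×5.7×10/((5.7+4.55)(10+4.55)) = 50.832 kPa
Final effective stress: σ'_f = 31.419 + 50.832 = 82.251 kPa.
σ'_f = 82.251 ≤ σ'_p = 93.4 kPa, so the clay remains overconsolidated and only the recompression index applies:
S_c = C_r·H/(1+e₀)·log₁₀(σ'_f/σ'_0) = 0.046×7.1/2.11×log₁₀(82.251/31.419)
    = 0.15479 × 0.41795 = 0.06469 m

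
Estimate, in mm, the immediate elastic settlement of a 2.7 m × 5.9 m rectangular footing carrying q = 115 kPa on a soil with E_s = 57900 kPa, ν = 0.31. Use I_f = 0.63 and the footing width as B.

Immediate (elastic) settlement: S_e = q·B·(1−ν²)/E_s · I_f.
S_e = 115 × 2.7 × (1 − 0.31²) / 57900 × 0.63
    = 115 × 2.7 × 0.9039 / 57900 × 0.63
    = 0.003054 m = 3.054 mm

S_e ≈ 3.05 mm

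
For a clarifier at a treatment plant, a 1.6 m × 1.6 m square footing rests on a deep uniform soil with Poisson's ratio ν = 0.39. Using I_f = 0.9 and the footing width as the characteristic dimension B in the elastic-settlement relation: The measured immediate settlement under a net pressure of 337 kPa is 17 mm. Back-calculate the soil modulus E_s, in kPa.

S_e = q·B·(1−ν²)/E_s · I_f  ⇒  E_s = q·B·(1−ν²)·I_f / S_e.
E_s = 337 × 1.6 × 0.8479 × 0.9 / 0.017 = 24200 kPa

E_s ≈ 24200 kPa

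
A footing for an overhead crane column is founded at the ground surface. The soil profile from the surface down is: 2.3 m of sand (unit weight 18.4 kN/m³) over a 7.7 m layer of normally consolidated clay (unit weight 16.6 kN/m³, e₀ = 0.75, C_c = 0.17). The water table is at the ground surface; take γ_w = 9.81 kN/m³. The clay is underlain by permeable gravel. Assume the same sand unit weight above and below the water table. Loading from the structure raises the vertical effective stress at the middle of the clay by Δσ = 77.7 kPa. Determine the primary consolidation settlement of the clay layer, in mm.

S_c ≈ 322 mm

Mid-depth of clay below the ground surface: z = 2.3 + 7.7/2 = 6.15 m.
Total vertical stress at mid-clay: σ_v = 18.4×2.3 + 16.6×3.85 = 106.23 kPa.
Pore pressure: u = 9.81×(6.15 − 0) = 60.332 kPa.
Initial effective stress: σ'_0 = σ_v − u = 106.23 − 60.332 = 45.898 kPa.
Final effective stress: σ'_f = σ'_0 + Δσ = 45.898 + 77.7 = 123.6 kPa.
Normally consolidated clay, so the full stress increment lies on the virgin compression line:
S_c = C_c·H/(1+e₀)·log₁₀(σ'_f/σ'_0) = 0.17×7.7/(1+0.75)×log₁₀(123.6/45.898)
    = 0.748 × 0.43022 = 0.3218 m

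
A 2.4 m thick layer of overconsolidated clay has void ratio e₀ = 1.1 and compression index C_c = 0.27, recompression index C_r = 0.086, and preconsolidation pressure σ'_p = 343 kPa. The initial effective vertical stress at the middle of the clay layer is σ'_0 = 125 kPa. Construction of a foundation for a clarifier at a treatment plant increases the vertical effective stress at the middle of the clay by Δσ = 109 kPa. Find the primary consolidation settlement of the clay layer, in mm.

Final effective stress: σ'_f = 125 + 109 = 234 kPa.
σ'_f = 234 ≤ σ'_p = 343 kPa, so the clay remains overconsolidated and only the recompression index applies:
S_c = C_r·H/(1+e₀)·log₁₀(σ'_f/σ'_0) = 0.086×2.4/2.1×log₁₀(234/125)
    = 0.098289 × 0.27231 = 0.02677 m

S_c ≈ 26.8 mm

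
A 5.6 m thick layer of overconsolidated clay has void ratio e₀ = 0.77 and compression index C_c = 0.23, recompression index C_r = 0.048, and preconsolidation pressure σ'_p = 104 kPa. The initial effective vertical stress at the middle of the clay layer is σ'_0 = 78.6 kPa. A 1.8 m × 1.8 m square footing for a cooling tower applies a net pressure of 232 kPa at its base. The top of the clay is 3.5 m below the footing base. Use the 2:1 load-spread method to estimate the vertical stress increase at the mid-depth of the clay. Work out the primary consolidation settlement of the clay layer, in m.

Mid-depth of clay below the footing base: z = 3.5 + 5.6/2 = 6.3 m.
Stress increase at mid-clay by the 2:1 spreading method:
Δσ = qBL/((B+z)(L+z)) = 232×1.8×1.8/((1.8+6.3)(1.8+6.3)) = 11.457 kPa
Final effective stress: σ'_f = 78.6 + 11.457 = 90.057 kPa.
σ'_f = 90.057 ≤ σ'_p = 104 kPa, so the clay remains overconsolidated and only the recompression index applies:
S_c = C_r·H/(1+e₀)·log₁₀(σ'_f/σ'_0) = 0.048×5.6/1.77×log₁₀(90.057/78.6)
    = 0.15186 × 0.059095 = 0.008974 m

S_c ≈ 0.00897 m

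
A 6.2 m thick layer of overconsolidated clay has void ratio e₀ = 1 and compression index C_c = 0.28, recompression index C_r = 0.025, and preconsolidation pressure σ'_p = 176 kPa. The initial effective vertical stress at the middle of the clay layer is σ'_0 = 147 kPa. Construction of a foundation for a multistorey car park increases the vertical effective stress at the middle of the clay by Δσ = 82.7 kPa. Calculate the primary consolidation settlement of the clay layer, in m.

Final effective stress: σ'_f = 147 + 82.7 = 229.7 kPa.
σ'_f = 229.7 > σ'_p = 176 kPa, so the stress path crosses the preconsolidation pressure — recompression up to σ'_p, then virgin compression beyond:
S_c = H/(1+e₀)·[C_r·log₁₀(σ'_p/σ'_0) + C_c·log₁₀(σ'_f/σ'_p)]
    = 6.2/2 × [0.025×log₁₀(176/147) + 0.28×log₁₀(229.7/176)]
    = 3.1 × [0.0019549 + 0.032382] = 0.1064 m

S_c ≈ 0.106 m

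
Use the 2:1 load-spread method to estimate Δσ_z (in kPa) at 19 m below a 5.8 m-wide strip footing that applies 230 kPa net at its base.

By the 2:1 method the load spreads at 1 horizontal : 2 vertical, so at depth z the loaded area has grown by z in each plan dimension:
Δσ = qB/(B+z) = 230×5.8/(5.8+19) = 53.79 kPa

Δσ_z ≈ 53.8 kPa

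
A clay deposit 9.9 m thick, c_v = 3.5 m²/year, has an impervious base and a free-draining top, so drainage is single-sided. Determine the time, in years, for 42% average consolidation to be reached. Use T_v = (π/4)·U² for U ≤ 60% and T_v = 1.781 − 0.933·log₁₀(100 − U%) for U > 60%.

t ≈ 3.88 years

Drainage path length: H_d = H = 9.9 m (single drainage).
U ≤ 60%: T_v = (π/4)·U² = (π/4)×0.42² = 0.13854.
t = T_v·H_d²/c_v = 0.13854×9.9²/3.5 = 3.88 years.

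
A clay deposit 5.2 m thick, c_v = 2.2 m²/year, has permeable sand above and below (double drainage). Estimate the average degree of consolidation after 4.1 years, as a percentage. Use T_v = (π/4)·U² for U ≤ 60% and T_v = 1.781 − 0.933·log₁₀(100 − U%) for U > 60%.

Drainage path length: H_d = H/2 = 2.6 m (double drainage).
T_v = c_v·t/H_d² = 2.2×4.1/2.6² = 1.3343.
T_v = 1.3343 corresponds to the U > 60% branch:
U = 1 − 10^((1.781 − T_v)/0.933)/100 = 0.9699

U ≈ 97 %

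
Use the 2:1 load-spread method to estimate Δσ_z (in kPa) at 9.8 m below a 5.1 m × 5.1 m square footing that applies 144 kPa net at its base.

By the 2:1 method the load spreads at 1 horizontal : 2 vertical, so at depth z the loaded area has grown by z in each plan dimension:
Δσ = qBL/((B+z)(L+z)) = 144×5.1×5.1/((5.1+9.8)(5.1+9.8)) = 16.871 kPa

Δσ_z ≈ 16.9 kPa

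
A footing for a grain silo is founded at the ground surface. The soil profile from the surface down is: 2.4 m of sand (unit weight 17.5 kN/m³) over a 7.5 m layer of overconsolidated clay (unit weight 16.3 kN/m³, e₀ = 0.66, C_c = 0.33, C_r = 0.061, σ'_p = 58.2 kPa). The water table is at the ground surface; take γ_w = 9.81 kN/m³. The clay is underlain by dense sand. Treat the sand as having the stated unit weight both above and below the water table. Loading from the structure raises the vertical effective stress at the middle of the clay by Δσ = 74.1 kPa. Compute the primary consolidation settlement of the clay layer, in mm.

S_c ≈ 488 mm

Mid-depth of clay below the ground surface: z = 2.4 + 7.5/2 = 6.15 m.
Total vertical stress at mid-clay: σ_v = 17.5×2.4 + 16.3×3.75 = 103.12 kPa.
Pore pressure: u = 9.81×(6.15 − 0) = 60.332 kPa.
Initial effective stress: σ'_0 = σ_v − u = 103.12 − 60.332 = 42.788 kPa.
Final effective stress: σ'_f = 42.788 + 74.1 = 116.89 kPa.
σ'_f = 116.89 > σ'_p = 58.2 kPa, so the stress path crosses the preconsolidation pressure — recompression up to σ'_p, then virgin compression beyond:
S_c = H/(1+e₀)·[C_r·log₁₀(σ'_p/σ'_0) + C_c·log₁₀(σ'_f/σ'_p)]
    = 7.5/1.66 × [0.061×log₁₀(58.2/42.788) + 0.33×log₁₀(116.89/58.2)]
    = 4.5181 × [0.0081497 + 0.099942] = 0.4884 m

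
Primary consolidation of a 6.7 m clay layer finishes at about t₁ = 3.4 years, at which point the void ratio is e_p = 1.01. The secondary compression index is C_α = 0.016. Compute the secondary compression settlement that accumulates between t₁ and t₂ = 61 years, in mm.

S_s ≈ 66.9 mm

Secondary compression: S_s = C_α·H/(1+e_p)·log₁₀(t₂/t₁)
S_s = 0.016×6.7/(1+1.01)×log₁₀(61/3.4)
    = 0.05333 × 1.254 = 0.06687 m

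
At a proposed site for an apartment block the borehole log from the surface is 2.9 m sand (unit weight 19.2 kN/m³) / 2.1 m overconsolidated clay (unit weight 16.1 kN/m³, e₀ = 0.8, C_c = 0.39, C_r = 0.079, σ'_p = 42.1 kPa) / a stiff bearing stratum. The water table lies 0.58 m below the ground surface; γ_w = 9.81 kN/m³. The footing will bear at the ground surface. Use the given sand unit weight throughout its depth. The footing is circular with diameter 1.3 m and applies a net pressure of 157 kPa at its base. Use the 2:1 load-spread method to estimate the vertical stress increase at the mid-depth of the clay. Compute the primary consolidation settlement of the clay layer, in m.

S_c ≈ 0.0331 m

Mid-depth of clay below the ground surface: z = 2.9 + 2.1/2 = 3.95 m.
Total vertical stress at mid-clay: σ_v = 19.2×2.9 + 16.1×1.05 = 72.585 kPa.
Pore pressure: u = 9.81×(3.95 − 0.58) = 33.06 kPa.
Initial effective stress: σ'_0 = σ_v − u = 72.585 − 33.06 = 39.525 kPa.
Stress increase at mid-clay by the 2:1 spreading method:
Δσ ≈ qD²/(D+z)² = 157×1.3²/(1.3+3.95)² = 9.6265 kPa
Final effective stress: σ'_f = 39.525 + 9.6265 = 49.151 kPa.
σ'_f = 49.151 > σ'_p = 42.1 kPa, so the stress path crosses the preconsolidation pressure — recompression up to σ'_p, then virgin compression beyond:
S_c = H/(1+e₀)·[C_r·log₁₀(σ'_p/σ'_0) + C_c·log₁₀(σ'_f/σ'_p)]
    = 2.1/1.8 × [0.079×log₁₀(42.1/39.525) + 0.39×log₁₀(49.151/42.1)]
    = 1.1667 × [0.0021654 + 0.026228] = 0.03313 m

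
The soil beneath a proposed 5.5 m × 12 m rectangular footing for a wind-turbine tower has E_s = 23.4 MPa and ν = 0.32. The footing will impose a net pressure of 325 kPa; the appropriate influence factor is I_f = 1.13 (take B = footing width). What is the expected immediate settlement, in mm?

Immediate (elastic) settlement: S_e = q·B·(1−ν²)/E_s · I_f.
E_s = 23.4 MPa = 23400 kPa.
S_e = 325 × 5.5 × (1 − 0.32²) / 23400 × 1.13
    = 325 × 5.5 × 0.8976 / 23400 × 1.13
    = 0.07748 m = 77.48 mm

S_e ≈ 77.5 mm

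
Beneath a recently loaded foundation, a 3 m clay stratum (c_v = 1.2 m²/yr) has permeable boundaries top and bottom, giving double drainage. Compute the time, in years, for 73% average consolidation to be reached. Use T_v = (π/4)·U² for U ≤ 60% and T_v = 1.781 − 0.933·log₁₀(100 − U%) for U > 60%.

t ≈ 0.835 years

Drainage path length: H_d = H/2 = 1.5 m (double drainage).
U > 60%: T_v = 1.781 − 0.933·log₁₀(100 − 73) = 0.44554.
t = T_v·H_d²/c_v = 0.44554×1.5²/1.2 = 0.8354 years.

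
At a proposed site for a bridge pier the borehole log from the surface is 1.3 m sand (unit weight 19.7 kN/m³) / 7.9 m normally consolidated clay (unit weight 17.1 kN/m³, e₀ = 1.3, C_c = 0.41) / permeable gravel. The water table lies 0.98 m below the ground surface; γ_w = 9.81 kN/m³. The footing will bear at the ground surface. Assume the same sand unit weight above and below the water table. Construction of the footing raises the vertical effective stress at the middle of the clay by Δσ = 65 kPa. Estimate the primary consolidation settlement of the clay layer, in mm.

Mid-depth of clay below the ground surface: z = 1.3 + 7.9/2 = 5.25 m.
Total vertical stress at mid-clay: σ_v = 19.7×1.3 + 17.1×3.95 = 93.155 kPa.
Pore pressure: u = 9.81×(5.25 − 0.98) = 41.889 kPa.
Initial effective stress: σ'_0 = σ_v − u = 93.155 − 41.889 = 51.266 kPa.
Final effective stress: σ'_f = σ'_0 + Δσ = 51.266 + 65 = 116.27 kPa.
Normally consolidated clay, so the full stress increment lies on the virgin compression line:
S_c = C_c·H/(1+e₀)·log₁₀(σ'_f/σ'_0) = 0.41×7.9/(1+1.3)×log₁₀(116.27/51.266)
    = 1.4083 × 0.35564 = 0.5008 m

S_c ≈ 501 mm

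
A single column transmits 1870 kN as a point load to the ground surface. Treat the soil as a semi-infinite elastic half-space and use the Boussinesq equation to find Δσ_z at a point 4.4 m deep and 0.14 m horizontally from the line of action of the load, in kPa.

Boussinesq vertical stress below a point load on an elastic half-space:
Δσ_z = 3P/(2πz²) · [1 + (r/z)²]^(−5/2)
r/z = 0.14/4.4 = 0.031818; [1+(r/z)²]^(−5/2) = 0.99747.
Δσ_z = 3×1870/(2π×4.4²) × 0.99747 = 46.119 × 0.99747 = 46 kPa

Δσ_z ≈ 46 kPa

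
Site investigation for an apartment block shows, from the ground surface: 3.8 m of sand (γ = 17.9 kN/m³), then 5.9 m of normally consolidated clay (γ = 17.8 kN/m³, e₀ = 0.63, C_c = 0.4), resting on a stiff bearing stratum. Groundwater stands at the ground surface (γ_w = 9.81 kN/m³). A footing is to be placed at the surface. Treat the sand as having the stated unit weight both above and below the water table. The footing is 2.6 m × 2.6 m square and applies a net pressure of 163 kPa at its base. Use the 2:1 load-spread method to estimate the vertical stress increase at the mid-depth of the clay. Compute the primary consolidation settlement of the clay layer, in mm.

Mid-depth of clay below the ground surface: z = 3.8 + 5.9/2 = 6.75 m.
Total vertical stress at mid-clay: σ_v = 17.9×3.8 + 17.8×2.95 = 120.53 kPa.
Pore pressure: u = 9.81×(6.75 − 0) = 66.218 kPa.
Initial effective stress: σ'_0 = σ_v − u = 120.53 − 66.218 = 54.312 kPa.
Stress increase at mid-clay by the 2:1 spreading method:
Δσ = qBL/((B+z)(L+z)) = 163×2.6×2.6/((2.6+6.75)(2.6+6.75)) = 12.604 kPa
Final effective stress: σ'_f = σ'_0 + Δσ = 54.312 + 12.604 = 66.916 kPa.
Normally consolidated clay, so the full stress increment lies on the virgin compression line:
S_c = C_c·H/(1+e₀)·log₁₀(σ'_f/σ'_0) = 0.4×5.9/(1+0.63)×log₁₀(66.916/54.312)
    = 1.4479 × 0.090634 = 0.1312 m

S_c ≈ 131 mm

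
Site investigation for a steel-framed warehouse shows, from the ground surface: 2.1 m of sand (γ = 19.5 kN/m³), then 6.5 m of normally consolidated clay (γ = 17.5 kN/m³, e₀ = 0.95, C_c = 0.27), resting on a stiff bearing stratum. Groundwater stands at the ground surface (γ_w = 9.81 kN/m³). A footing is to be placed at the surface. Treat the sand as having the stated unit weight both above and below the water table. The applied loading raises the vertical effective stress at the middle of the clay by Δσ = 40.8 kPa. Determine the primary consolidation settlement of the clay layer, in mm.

S_c ≈ 251 mm

Mid-depth of clay below the ground surface: z = 2.1 + 6.5/2 = 5.35 m.
Total vertical stress at mid-clay: σ_v = 19.5×2.1 + 17.5×3.25 = 97.825 kPa.
Pore pressure: u = 9.81×(5.35 − 0) = 52.483 kPa.
Initial effective stress: σ'_0 = σ_v − u = 97.825 − 52.483 = 45.342 kPa.
Final effective stress: σ'_f = σ'_0 + Δσ = 45.342 + 40.8 = 86.142 kPa.
Normally consolidated clay, so the full stress increment lies on the virgin compression line:
S_c = C_c·H/(1+e₀)·log₁₀(σ'_f/σ'_0) = 0.27×6.5/(1+0.95)×log₁₀(86.142/45.342)
    = 0.9 × 0.27871 = 0.2508 m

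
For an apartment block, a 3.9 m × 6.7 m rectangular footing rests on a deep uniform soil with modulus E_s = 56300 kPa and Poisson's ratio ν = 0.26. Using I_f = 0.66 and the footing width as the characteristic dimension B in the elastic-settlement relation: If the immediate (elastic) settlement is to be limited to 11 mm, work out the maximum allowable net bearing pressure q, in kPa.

q ≈ 258 kPa

S_e = q·B·(1−ν²)/E_s · I_f  ⇒  q = S_e·E_s / (B·(1−ν²)·I_f).
q = 0.011 × 56300 / (3.9 × 0.9324 × 0.66) = 258 kPa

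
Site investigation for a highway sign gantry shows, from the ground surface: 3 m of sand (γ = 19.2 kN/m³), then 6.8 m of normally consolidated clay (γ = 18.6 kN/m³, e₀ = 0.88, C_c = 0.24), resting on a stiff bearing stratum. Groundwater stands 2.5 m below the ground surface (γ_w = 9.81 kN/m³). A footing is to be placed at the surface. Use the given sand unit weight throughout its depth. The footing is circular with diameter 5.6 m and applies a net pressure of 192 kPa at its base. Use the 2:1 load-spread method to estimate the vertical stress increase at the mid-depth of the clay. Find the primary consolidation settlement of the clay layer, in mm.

Mid-depth of clay below the ground surface: z = 3 + 6.8/2 = 6.4 m.
Total vertical stress at mid-clay: σ_v = 19.2×3 + 18.6×3.4 = 120.84 kPa.
Pore pressure: u = 9.81×(6.4 − 2.5) = 38.259 kPa.
Initial effective stress: σ'_0 = σ_v − u = 120.84 − 38.259 = 82.581 kPa.
Stress increase at mid-clay by the 2:1 spreading method:
Δσ ≈ qD²/(D+z)² = 192×5.6²/(5.6+6.4)² = 41.813 kPa
Final effective stress: σ'_f = σ'_0 + Δσ = 82.581 + 41.813 = 124.39 kPa.
Normally consolidated clay, so the full stress increment lies on the virgin compression line:
S_c = C_c·H/(1+e₀)·log₁₀(σ'_f/σ'_0) = 0.24×6.8/(1+0.88)×log₁₀(124.39/82.581)
    = 0.86809 × 0.17791 = 0.1544 m

S_c ≈ 154 mm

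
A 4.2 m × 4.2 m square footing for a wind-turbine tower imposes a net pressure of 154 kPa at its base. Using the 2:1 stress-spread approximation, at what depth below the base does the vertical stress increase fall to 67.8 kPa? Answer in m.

2:1 spreading — at depth z the loaded area has grown by z in each plan dimension:
qB²/(B+z)² = Δσ_z ⇒ z = B(√(q/Δσ_z) − 1) = 4.2×(√(154/67.8) − 1) = 2.13 m

z ≈ 2.13 m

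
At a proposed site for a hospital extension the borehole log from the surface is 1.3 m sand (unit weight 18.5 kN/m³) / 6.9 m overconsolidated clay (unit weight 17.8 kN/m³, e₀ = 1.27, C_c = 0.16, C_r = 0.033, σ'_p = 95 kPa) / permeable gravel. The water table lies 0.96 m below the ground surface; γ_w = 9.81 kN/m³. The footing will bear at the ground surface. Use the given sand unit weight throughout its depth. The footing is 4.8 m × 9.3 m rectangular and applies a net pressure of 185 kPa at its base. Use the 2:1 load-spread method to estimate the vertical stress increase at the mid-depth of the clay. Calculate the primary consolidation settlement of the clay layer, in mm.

S_c ≈ 60.1 mm

Mid-depth of clay below the ground surface: z = 1.3 + 6.9/2 = 4.75 m.
Total vertical stress at mid-clay: σ_v = 18.5×1.3 + 17.8×3.45 = 85.46 kPa.
Pore pressure: u = 9.81×(4.75 − 0.96) = 37.18 kPa.
Initial effective stress: σ'_0 = σ_v − u = 85.46 − 37.18 = 48.28 kPa.
Stress increase at mid-clay by the 2:1 spreading method:
Δσ = qBL/((B+z)(L+z)) = 185×4.8×9.3/((4.8+4.75)(9.3+4.75)) = 61.548 kPa
Final effective stress: σ'_f = 48.28 + 61.548 = 109.83 kPa.
σ'_f = 109.83 > σ'_p = 95 kPa, so the stress path crosses the preconsolidation pressure — recompression up to σ'_p, then virgin compression beyond:
S_c = H/(1+e₀)·[C_r·log₁₀(σ'_p/σ'_0) + C_c·log₁₀(σ'_f/σ'_p)]
    = 6.9/2.27 × [0.033×log₁₀(95/48.28) + 0.16×log₁₀(109.83/95)]
    = 3.0396 × [0.0097006 + 0.01008] = 0.06013 m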